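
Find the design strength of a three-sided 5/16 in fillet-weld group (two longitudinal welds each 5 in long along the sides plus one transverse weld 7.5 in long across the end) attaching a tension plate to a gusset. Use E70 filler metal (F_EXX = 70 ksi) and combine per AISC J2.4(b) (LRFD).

φR_n ≈ 137 kips

t_e = 0.707 × 0.3125 = 0.2209 in.
R_nwl = 0.6 × 70 × 0.2209 × 10 = 92.79 kips (longitudinal, 2 welds).
R_nwt = 0.6 × 70 × 0.2209 × 7.5 = 69.6 kips (transverse, base value).
(i) R_nwl + R_nwt = 162.4 kips; (ii) 0.85 R_nwl + 1.5 R_nwt = 183.3 kips.
R_n = max = 183.3 kips [governs: (ii)]; φR_n = 137.5 kips.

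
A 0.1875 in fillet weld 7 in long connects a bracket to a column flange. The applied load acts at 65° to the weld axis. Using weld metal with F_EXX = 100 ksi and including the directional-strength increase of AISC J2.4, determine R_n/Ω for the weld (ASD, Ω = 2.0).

t_e = 0.707 × 0.1875 = 0.1326 in; A_we = 0.1326 × 7 = 0.9279 in².
Directional factor: 1.0 + 0.5 sin^1.5(65°) = 1.431.
F_nw = 0.6 × 100 × 1.431 = 85.88 ksi.
R_n/Ω = (85.88 × 0.9279) / 2.0 = 39.85 kip.

R_n/Ω ≈ 39.8 kip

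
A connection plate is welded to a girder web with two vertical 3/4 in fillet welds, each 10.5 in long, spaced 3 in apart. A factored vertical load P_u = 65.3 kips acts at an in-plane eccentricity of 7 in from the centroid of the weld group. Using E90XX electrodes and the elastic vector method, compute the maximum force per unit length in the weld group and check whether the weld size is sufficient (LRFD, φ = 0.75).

f_max ≈ 11.6 kip/in; adequate

E90XX → F_EXX = 90 ksi.
Total weld length L_w = 21 in. Treat welds as unit-width lines.
Polar moment about centroid: J = 2[d³/12 + d(b/2)²] = 2[10.5³/12 + 10.5×1.5²] = 240.2 in³.
Direct shear f_v = P/L_w = 65.3 / 21 = 3.11 kip/in (vertical).
Torsion M = P·e = 65.3 × 7 = 457.1 kip·in.
Critical point at (x, y) = (1.5, 5.25) from centroid. f_tx = M·y/J = 9.991 kip/in; f_ty = M·x/J = 2.855 kip/in.
Resultant f_max = √[f_tx² + (f_v + f_ty)²] = √[9.991² + (3.11 + 2.855)²] = 11.64 kip/in.
Capacity per unit length: φr_n = 0.75 × 0.6 × 90 × (0.707 × 0.75) = 21.48 kip/in.
11.64 ≤ 21.48 → adequate.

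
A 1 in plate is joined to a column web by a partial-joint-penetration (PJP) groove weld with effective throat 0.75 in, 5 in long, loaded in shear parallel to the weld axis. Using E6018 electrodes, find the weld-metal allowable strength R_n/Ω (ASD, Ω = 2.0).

E60XX → F_EXX = 60 ksi.
Effective throat (given) t_e = 0.75 in.
A_we = 0.75 × 5 = 3.75 in².
F_nw = 0.6 F_EXX = 36 ksi.
R_n/Ω = (36 × 3.75) / 2.0 = 67.5 kips.

R_n/Ω ≈ 67.5 kips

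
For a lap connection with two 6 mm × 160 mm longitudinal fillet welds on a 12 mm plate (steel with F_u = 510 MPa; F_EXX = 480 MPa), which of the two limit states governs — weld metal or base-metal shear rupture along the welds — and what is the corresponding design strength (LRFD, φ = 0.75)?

t_e = 0.707 × 6 = 4.242 mm; L = 320 mm.
Weld metal: φR_n = 0.75 × 0.6 × 480 × 4.242 × 320 × 10⁻³ = 293.2 kN.
Base metal (shear rupture): φR_n = 0.75 × 0.6 × 510 × 12 × 320 × 10⁻³ = 881.3 kN.
Governing: weld metal.

φR_n ≈ 293 kN (weld metal governs)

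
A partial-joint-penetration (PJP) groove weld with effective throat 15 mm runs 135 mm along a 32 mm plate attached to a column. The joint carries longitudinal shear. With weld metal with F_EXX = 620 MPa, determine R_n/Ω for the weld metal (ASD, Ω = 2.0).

Effective throat (given) t_e = 15 mm.
A_we = 15 × 135 = 2025 mm².
F_nw = 0.6 F_EXX = 372 MPa.
R_n/Ω = (372 × 2025) / 2.0 × 10⁻³ = 376.7 kN.

R_n/Ω ≈ 377 kN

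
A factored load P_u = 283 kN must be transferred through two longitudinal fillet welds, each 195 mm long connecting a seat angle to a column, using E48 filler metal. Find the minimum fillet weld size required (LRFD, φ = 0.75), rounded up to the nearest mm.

w = 5 mm

E48XX → F_EXX = 480 MPa.
Total weld length L = 390 mm.
Required throat t_e = P_u / (φ × 0.6 F_EXX × L) = 283 / (0.75 × 0.6 × 480 × 390 × 10⁻³) = 3.359 mm.
Required leg w = t_e / 0.707 = 4.752 mm → use 5 mm.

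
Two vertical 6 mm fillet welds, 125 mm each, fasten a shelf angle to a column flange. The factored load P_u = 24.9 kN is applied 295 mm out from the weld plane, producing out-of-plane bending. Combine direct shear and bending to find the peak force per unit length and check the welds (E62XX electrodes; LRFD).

E62XX → F_EXX = 620 MPa.
L_w = 2 × 125 = 250 mm; section modulus (unit throat) S = 2 × L²/6 = 5208 mm².
Direct shear f_v = P/L_w = 24.9×10³/250 = 99.6 N/mm.
Moment M = P × e = 24.9×10³ × 295 = 7345500 N·mm; bending f_b = M/S = 1410 N/mm.
f_max = √(f_v² + f_b²) = √(99.6² + 1410²) = 1414 N/mm.
φr_n = 0.75 × 0.6 × 620 × (0.707 × 6) = 1184 N/mm → NOT adequate.

f_max ≈ 1410 N/mm; NOT adequate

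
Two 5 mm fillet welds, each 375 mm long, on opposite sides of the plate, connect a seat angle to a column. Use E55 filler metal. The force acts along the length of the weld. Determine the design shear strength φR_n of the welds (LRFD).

φR_n ≈ 656 kN

E55XX → F_EXX = 550 MPa.
Effective throat t_e = 0.707 × 5 = 3.535 mm.
Total length L = 750 mm; A_we = 3.535 × 750 = 2651 mm².
F_nw = 0.6 F_EXX = 0.6 × 550 = 330 MPa.
φR_n = 0.75 × 330 × 2651 × 10⁻³ = 656.2 kN.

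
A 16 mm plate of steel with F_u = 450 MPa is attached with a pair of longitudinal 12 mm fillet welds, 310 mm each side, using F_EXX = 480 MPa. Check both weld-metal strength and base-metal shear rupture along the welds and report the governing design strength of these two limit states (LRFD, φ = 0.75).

t_e = 0.707 × 12 = 8.484 mm; L = 620 mm.
Weld metal: φR_n = 0.75 × 0.6 × 480 × 8.484 × 620 × 10⁻³ = 1136 kN.
Base metal (shear rupture): φR_n = 0.75 × 0.6 × 450 × 16 × 620 × 10⁻³ = 2009 kN.
Governing: weld metal.

φR_n ≈ 1140 kN (weld metal governs)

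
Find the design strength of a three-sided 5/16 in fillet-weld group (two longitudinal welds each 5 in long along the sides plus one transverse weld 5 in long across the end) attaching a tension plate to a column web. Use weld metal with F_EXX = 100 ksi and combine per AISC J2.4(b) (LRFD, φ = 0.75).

φR_n ≈ 159 kips

t_e = 0.707 × 0.3125 = 0.2209 in.
R_nwl = 0.6 × 100 × 0.2209 × 10 = 132.6 kips (longitudinal, 2 welds).
R_nwt = 0.6 × 100 × 0.2209 × 5 = 66.28 kips (transverse, base value).
(i) R_nwl + R_nwt = 198.8 kips; (ii) 0.85 R_nwl + 1.5 R_nwt = 212.1 kips.
R_n = max = 212.1 kips [governs: (ii)]; φR_n = 159.1 kips.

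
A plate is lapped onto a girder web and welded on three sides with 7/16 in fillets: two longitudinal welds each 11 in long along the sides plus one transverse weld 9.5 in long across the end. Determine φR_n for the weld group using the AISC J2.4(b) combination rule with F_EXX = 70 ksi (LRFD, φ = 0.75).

t_e = 0.707 × 0.4375 = 0.3093 in.
R_nwl = 0.6 × 70 × 0.3093 × 22 = 285.8 kips (longitudinal, 2 welds).
R_nwt = 0.6 × 70 × 0.3093 × 9.5 = 123.4 kips (transverse, base value).
(i) R_nwl + R_nwt = 409.2 kips; (ii) 0.85 R_nwl + 1.5 R_nwt = 428.1 kips.
R_n = max = 428.1 kips [governs: (ii)]; φR_n = 321 kips.

φR_n ≈ 321 kips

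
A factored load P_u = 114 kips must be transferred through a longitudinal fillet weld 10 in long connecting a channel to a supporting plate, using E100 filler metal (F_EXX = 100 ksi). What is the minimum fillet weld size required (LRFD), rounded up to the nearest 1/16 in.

Total weld length L = 10 in.
Required throat t_e = P_u / (φ × 0.6 F_EXX × L) = 114 / (0.75 × 0.6 × 100 × 10) = 0.2533 in.
Required leg w = t_e / 0.707 = 0.3583 in → use 3/8 in.

w = 3/8 in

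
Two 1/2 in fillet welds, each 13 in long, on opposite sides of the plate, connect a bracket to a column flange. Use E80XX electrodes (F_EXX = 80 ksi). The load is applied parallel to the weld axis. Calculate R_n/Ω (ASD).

R_n/Ω ≈ 221 kip

Effective throat t_e = 0.707 × 0.5 = 0.3535 in.
Total length L = 26 in; A_we = 0.3535 × 26 = 9.191 in².
F_nw = 0.6 F_EXX = 0.6 × 80 = 48 ksi.
R_n = 48 × 9.191 = 441.2 kip; R_n/Ω = 441.2/2.0 = 220.6 kip.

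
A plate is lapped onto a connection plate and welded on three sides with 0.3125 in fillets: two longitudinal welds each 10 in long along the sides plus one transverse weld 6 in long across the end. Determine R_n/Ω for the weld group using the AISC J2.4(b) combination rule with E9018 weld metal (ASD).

R_n/Ω ≈ 155 kips

E90XX → F_EXX = 90 ksi.
t_e = 0.707 × 0.3125 = 0.2209 in.
R_nwl = 0.6 × 90 × 0.2209 × 20 = 238.6 kips (longitudinal, 2 welds).
R_nwt = 0.6 × 90 × 0.2209 × 6 = 71.58 kips (transverse, base value).
(i) R_nwl + R_nwt = 310.2 kips; (ii) 0.85 R_nwl + 1.5 R_nwt = 310.2 kips.
R_n = max = 310.2 kips [governs: (ii)]; R_n/Ω = 155.1 kips.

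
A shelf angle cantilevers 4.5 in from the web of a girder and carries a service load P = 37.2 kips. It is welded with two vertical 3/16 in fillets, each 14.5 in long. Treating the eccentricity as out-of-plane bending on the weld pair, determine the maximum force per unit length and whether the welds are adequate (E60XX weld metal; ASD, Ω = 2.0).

E60XX → F_EXX = 60 ksi.
L_w = 2 × 14.5 = 29 in; section modulus (unit throat) S = 2 × L²/6 = 70.08 in².
Direct shear f_v = P/L_w = 37.2/29 = 1.283 kip/in.
Moment M = P × e = 37.2 × 4.5 = 167.4 kip·in; bending f_b = M/S = 2.389 kip/in.
f_max = √(f_v² + f_b²) = √(1.283² + 2.389²) = 2.711 kip/in.
r_n/Ω = (1/2.0) × 0.6 × 60 × (0.707 × 0.1875) = 2.386 kip/in → NOT adequate.

f_max ≈ 2.71 kip/in; NOT adequate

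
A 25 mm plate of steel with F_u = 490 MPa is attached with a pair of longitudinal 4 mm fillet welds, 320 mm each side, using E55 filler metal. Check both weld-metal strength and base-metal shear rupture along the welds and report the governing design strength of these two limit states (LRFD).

φR_n ≈ 448 kN (weld metal governs)

E55XX → F_EXX = 550 MPa.
t_e = 0.707 × 4 = 2.828 mm; L = 640 mm.
Weld metal: φR_n = 0.75 × 0.6 × 550 × 2.828 × 640 × 10⁻³ = 448 kN.
Base metal (shear rupture): φR_n = 0.75 × 0.6 × 490 × 25 × 640 × 10⁻³ = 3528 kN.
Governing: weld metal.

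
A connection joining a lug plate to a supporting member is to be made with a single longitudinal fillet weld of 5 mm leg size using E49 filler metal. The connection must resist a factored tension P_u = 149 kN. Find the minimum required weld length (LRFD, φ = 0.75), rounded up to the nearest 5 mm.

L = 195 mm

E49XX → F_EXX = 490 MPa.
Throat t_e = 0.707 × 5 = 3.535 mm.
φr_n = 0.75 × 0.6 × 490 × 3.535 × 10⁻³ = 0.7795 kN/mm.
L_req = P_u / φr_n = 149 / 0.7795 = 191.2 mm total.
Round up → use L = 195 mm.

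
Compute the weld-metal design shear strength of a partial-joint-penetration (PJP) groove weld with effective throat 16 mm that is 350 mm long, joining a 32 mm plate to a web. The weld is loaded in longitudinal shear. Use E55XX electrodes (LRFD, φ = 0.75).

φR_n ≈ 1390 kN

E55XX → F_EXX = 550 MPa.
Effective throat (given) t_e = 16 mm.
A_we = 16 × 350 = 5600 mm².
F_nw = 0.6 F_EXX = 330 MPa.
φR_n = 0.75 × 330 × 5600 × 10⁻³ = 1386 kN.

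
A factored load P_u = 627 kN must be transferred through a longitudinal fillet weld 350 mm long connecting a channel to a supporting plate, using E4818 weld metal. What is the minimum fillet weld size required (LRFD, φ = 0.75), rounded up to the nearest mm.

E48XX → F_EXX = 480 MPa.
Total weld length L = 350 mm.
Required throat t_e = P_u / (φ × 0.6 F_EXX × L) = 627 / (0.75 × 0.6 × 480 × 350 × 10⁻³) = 8.294 mm.
Required leg w = t_e / 0.707 = 11.73 mm → use 12 mm.

w = 12 mm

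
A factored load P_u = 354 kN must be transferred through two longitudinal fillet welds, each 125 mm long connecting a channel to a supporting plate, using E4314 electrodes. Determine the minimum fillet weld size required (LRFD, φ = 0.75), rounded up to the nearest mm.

w = 11 mm

E43XX → F_EXX = 430 MPa.
Total weld length L = 250 mm.
Required throat t_e = P_u / (φ × 0.6 F_EXX × L) = 354 / (0.75 × 0.6 × 430 × 250 × 10⁻³) = 7.318 mm.
Required leg w = t_e / 0.707 = 10.35 mm → use 11 mm.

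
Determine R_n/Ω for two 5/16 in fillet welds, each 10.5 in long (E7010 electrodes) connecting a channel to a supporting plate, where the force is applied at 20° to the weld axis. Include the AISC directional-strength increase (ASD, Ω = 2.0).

R_n/Ω ≈ 107 kip

E70XX → F_EXX = 70 ksi.
t_e = 0.707 × 0.3125 = 0.2209 in; A_we = 0.2209 × 21 = 4.64 in².
Directional factor: 1.0 + 0.5 sin^1.5(20°) = 1.1.
F_nw = 0.6 × 70 × 1.1 = 46.2 ksi.
R_n/Ω = (46.2 × 4.64) / 2.0 = 107.2 kip.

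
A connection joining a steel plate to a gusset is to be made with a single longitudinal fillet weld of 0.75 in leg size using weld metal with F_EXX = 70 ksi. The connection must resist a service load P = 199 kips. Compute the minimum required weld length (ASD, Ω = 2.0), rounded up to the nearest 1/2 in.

L = 18 in

Throat t_e = 0.707 × 0.75 = 0.5302 in.
r_n/Ω = (0.6 × 70 × 0.5302) / 2.0 = 11.14 kip/in.
L_req = P / (r_n/Ω) = 199 / 11.14 = 17.87 in total.
Round up → use L = 18 in.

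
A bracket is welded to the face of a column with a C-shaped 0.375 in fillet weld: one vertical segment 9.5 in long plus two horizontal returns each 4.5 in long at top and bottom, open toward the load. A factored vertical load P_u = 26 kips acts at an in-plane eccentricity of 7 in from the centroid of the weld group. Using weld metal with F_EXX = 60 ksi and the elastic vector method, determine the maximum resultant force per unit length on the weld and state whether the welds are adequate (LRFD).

f_max ≈ 4.37 kip/in; adequate

Total weld length L_w = 18.5 in. Treat welds as unit-width lines.
Centroid: x̄ = 2×4.5×2.25 / 18.5 = 1.095 in from the vertical weld.
Polar moment about centroid: J = I_x + I_y = [9.5³/12 + 2×4.5×4.75²] + [9.5×1.095² + 2(4.5³/12 + 4.5×1.155²)] = 313.1 in³.
Direct shear f_v = P/L_w = 26 / 18.5 = 1.405 kip/in (vertical).
Torsion M = P·e = 26 × 7 = 182 kip·in.
Critical point at (x, y) = (3.405, 4.75) from centroid. f_tx = M·y/J = 2.761 kip/in; f_ty = M·x/J = 1.98 kip/in.
Resultant f_max = √[f_tx² + (f_v + f_ty)²] = √[2.761² + (1.405 + 1.98)²] = 4.368 kip/in.
Capacity per unit length: φr_n = 0.75 × 0.6 × 60 × (0.707 × 0.375) = 7.158 kip/in.
4.368 ≤ 7.158 → adequate.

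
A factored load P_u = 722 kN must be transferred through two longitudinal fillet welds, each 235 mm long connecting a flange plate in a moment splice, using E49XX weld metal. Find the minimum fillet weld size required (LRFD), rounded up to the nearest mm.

w = 10 mm

E49XX → F_EXX = 490 MPa.
Total weld length L = 470 mm.
Required throat t_e = P_u / (φ × 0.6 F_EXX × L) = 722 / (0.75 × 0.6 × 490 × 470 × 10⁻³) = 6.967 mm.
Required leg w = t_e / 0.707 = 9.854 mm → use 10 mm.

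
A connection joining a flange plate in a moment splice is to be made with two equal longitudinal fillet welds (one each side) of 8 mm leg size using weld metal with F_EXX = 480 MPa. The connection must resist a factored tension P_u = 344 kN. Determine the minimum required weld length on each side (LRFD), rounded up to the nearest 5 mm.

Throat t_e = 0.707 × 8 = 5.656 mm.
φr_n = 0.75 × 0.6 × 480 × 5.656 × 10⁻³ = 1.222 kN/mm.
L_req = P_u / φr_n = 344 / 1.222 = 281.6 mm total.
Per side: 281.6 / 2 = 140.8 mm.
Round up → use L = 145 mm on each side.

L = 145 mm on each side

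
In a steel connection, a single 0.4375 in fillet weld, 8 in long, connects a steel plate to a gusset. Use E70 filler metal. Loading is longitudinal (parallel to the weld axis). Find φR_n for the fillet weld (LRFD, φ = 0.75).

φR_n ≈ 77.9 kip

E70XX → F_EXX = 70 ksi.
Effective throat t_e = 0.707 × 0.4375 = 0.3093 in.
Total length L = 8 in; A_we = 0.3093 × 8 = 2.474 in².
F_nw = 0.6 F_EXX = 0.6 × 70 = 42 ksi.
φR_n = 0.75 × 42 × 2.474 = 77.95 kip.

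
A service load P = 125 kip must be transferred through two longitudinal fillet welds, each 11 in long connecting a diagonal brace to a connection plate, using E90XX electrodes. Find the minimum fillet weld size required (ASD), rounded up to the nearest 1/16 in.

E90XX → F_EXX = 90 ksi.
Total weld length L = 22 in.
Required throat t_e = P × Ω / (0.6 F_EXX × L) = 125 × 2.0 / (0.6 × 90 × 22) = 0.2104 in.
Required leg w = t_e / 0.707 = 0.2976 in → use 5/16 in.

w = 5/16 in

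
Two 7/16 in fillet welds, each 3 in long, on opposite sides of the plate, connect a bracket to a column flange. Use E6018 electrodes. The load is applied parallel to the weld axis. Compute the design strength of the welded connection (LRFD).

E60XX → F_EXX = 60 ksi.
Effective throat t_e = 0.707 × 0.4375 = 0.3093 in.
Total length L = 6 in; A_we = 0.3093 × 6 = 1.856 in².
F_nw = 0.6 F_EXX = 0.6 × 60 = 36 ksi.
φR_n = 0.75 × 36 × 1.856 = 50.11 kip.

φR_n ≈ 50.1 kip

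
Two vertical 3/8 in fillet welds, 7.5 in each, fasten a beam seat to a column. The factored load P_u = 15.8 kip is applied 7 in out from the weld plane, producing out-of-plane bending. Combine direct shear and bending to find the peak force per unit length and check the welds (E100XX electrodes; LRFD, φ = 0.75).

f_max ≈ 5.99 kip/in; adequate

E100XX → F_EXX = 100 ksi.
L_w = 2 × 7.5 = 15 in; section modulus (unit throat) S = 2 × L²/6 = 18.75 in².
Direct shear f_v = P/L_w = 15.8/15 = 1.053 kip/in.
Moment M = P × e = 15.8 × 7 = 110.6 kip·in; bending f_b = M/S = 5.899 kip/in.
f_max = √(f_v² + f_b²) = √(1.053² + 5.899²) = 5.992 kip/in.
φr_n = 0.75 × 0.6 × 100 × (0.707 × 0.375) = 11.93 kip/in → adequate.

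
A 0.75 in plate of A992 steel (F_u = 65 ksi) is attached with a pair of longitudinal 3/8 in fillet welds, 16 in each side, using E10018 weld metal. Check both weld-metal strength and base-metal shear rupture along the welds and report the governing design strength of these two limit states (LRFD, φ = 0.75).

E100XX → F_EXX = 100 ksi.
t_e = 0.707 × 0.375 = 0.2651 in; L = 32 in.
Weld metal: φR_n = 0.75 × 0.6 × 100 × 0.2651 × 32 = 381.8 kip.
Base metal (shear rupture): φR_n = 0.75 × 0.6 × 65 × 0.75 × 32 = 702 kip.
Governing: weld metal.

φR_n ≈ 382 kip (weld metal governs)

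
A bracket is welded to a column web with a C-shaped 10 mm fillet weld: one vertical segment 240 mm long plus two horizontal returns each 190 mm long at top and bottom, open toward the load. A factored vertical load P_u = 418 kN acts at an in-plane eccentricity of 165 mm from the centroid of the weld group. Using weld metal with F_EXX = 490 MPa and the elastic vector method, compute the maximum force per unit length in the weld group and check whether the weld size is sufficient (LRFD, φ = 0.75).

Total weld length L_w = 620 mm. Treat welds as unit-width lines.
Centroid: x̄ = 2×190×95 / 620 = 58.23 mm from the vertical weld.
Polar moment about centroid: J = I_x + I_y = [240³/12 + 2×190×120²] + [240×58.23² + 2(190³/12 + 190×36.77²)] = 9095000 mm³.
Direct shear f_v = P/L_w = 418×10³ / 620 = 674.2 N/mm (vertical).
Torsion M = P·e = 418×10³ × 165 = 68970000 N·mm.
Critical point at (x, y) = (131.8, 120) from centroid. f_tx = M·y/J = 910 N/mm; f_ty = M·x/J = 999.3 N/mm.
Resultant f_max = √[f_tx² + (f_v + f_ty)²] = √[910² + (674.2 + 999.3)²] = 1905 N/mm.
Capacity per unit length: φr_n = 0.75 × 0.6 × 490 × (0.707 × 10) = 1559 N/mm.
1905 > 1559 → NOT adequate.

f_max ≈ 1900 N/mm; NOT adequate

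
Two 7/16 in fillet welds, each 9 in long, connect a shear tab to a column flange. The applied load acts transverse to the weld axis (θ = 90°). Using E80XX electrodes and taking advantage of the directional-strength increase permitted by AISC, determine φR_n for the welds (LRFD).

E80XX → F_EXX = 80 ksi.
t_e = 0.707 × 0.4375 = 0.3093 in; A_we = 0.3093 × 18 = 5.568 in².
Directional factor: 1.0 + 0.5 sin^1.5(90°) = 1.5.
F_nw = 0.6 × 80 × 1.5 = 72 ksi.
φR_n = 0.75 × 72 × 5.568 = 300.7 kips.

φR_n ≈ 301 kips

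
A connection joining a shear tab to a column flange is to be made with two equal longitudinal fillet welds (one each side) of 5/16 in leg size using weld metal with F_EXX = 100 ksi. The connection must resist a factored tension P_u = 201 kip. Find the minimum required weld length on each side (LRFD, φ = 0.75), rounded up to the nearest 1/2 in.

L = 10.5 in on each side

Throat t_e = 0.707 × 0.3125 = 0.2209 in.
φr_n = 0.75 × 0.6 × 100 × 0.2209 = 9.942 kip/in.
L_req = P_u / φr_n = 201 / 9.942 = 20.22 in total.
Per side: 20.22 / 2 = 10.11 in.
Round up → use L = 10.5 in on each side.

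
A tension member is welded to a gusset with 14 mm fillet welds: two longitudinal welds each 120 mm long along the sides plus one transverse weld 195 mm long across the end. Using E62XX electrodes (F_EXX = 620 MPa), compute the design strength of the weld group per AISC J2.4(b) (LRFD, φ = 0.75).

t_e = 0.707 × 14 = 9.898 mm.
R_nwl = 0.6 × 620 × 9.898 × 240 × 10⁻³ = 883.7 kN (longitudinal, 2 welds).
R_nwt = 0.6 × 620 × 9.898 × 195 × 10⁻³ = 718 kN (transverse, base value).
(i) R_nwl + R_nwt = 1602 kN; (ii) 0.85 R_nwl + 1.5 R_nwt = 1828 kN.
R_n = max = 1828 kN [governs: (ii)]; φR_n = 1371 kN.

φR_n ≈ 1370 kN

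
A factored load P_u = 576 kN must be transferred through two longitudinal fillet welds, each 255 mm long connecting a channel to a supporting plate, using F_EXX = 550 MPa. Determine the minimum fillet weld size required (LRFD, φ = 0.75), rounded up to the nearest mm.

Total weld length L = 510 mm.
Required throat t_e = P_u / (φ × 0.6 F_EXX × L) = 576 / (0.75 × 0.6 × 550 × 510 × 10⁻³) = 4.563 mm.
Required leg w = t_e / 0.707 = 6.454 mm → use 7 mm.

w = 7 mm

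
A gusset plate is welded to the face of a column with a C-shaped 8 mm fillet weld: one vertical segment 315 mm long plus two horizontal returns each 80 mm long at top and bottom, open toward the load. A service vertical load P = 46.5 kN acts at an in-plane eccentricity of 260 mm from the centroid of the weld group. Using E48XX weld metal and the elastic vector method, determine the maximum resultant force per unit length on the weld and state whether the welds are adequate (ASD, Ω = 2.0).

f_max ≈ 353 N/mm; adequate

E48XX → F_EXX = 480 MPa.
Total weld length L_w = 475 mm. Treat welds as unit-width lines.
Centroid: x̄ = 2×80×40 / 475 = 13.47 mm from the vertical weld.
Polar moment about centroid: J = I_x + I_y = [315³/12 + 2×80×157.5²] + [315×13.47² + 2(80³/12 + 80×26.53²)] = 6829000 mm³.
Direct shear f_v = P/L_w = 46.5×10³ / 475 = 97.89 N/mm (vertical).
Torsion M = P·e = 46.5×10³ × 260 = 12090000 N·mm.
Critical point at (x, y) = (66.53, 157.5) from centroid. f_tx = M·y/J = 278.8 N/mm; f_ty = M·x/J = 117.8 N/mm.
Resultant f_max = √[f_tx² + (f_v + f_ty)²] = √[278.8² + (97.89 + 117.8)²] = 352.5 N/mm.
Capacity per unit length: r_n/Ω = (1/2.0) × 0.6 × 480 × (0.707 × 8) = 814.5 N/mm.
352.5 ≤ 814.5 → adequate.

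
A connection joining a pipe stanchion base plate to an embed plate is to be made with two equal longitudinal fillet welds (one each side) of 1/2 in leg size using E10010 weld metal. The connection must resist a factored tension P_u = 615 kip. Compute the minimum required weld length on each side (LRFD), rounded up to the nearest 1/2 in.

E100XX → F_EXX = 100 ksi.
Throat t_e = 0.707 × 0.5 = 0.3535 in.
φr_n = 0.75 × 0.6 × 100 × 0.3535 = 15.91 kip/in.
L_req = P_u / φr_n = 615 / 15.91 = 38.66 in total.
Per side: 38.66 / 2 = 19.33 in.
Round up → use L = 19.5 in on each side.

L = 19.5 in on each side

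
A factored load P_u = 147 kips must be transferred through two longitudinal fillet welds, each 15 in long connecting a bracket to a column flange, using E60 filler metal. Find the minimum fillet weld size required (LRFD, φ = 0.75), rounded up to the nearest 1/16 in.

E60XX → F_EXX = 60 ksi.
Total weld length L = 30 in.
Required throat t_e = P_u / (φ × 0.6 F_EXX × L) = 147 / (0.75 × 0.6 × 60 × 30) = 0.1815 in.
Required leg w = t_e / 0.707 = 0.2567 in → use 5/16 in.

w = 5/16 in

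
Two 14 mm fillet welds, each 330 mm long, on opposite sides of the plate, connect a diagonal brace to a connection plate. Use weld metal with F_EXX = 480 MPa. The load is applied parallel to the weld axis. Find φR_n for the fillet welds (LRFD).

Effective throat t_e = 0.707 × 14 = 9.898 mm.
Total length L = 660 mm; A_we = 9.898 × 660 = 6533 mm².
F_nw = 0.6 F_EXX = 0.6 × 480 = 288 MPa.
φR_n = 0.75 × 288 × 6533 × 10⁻³ = 1411 kN.

φR_n ≈ 1410 kN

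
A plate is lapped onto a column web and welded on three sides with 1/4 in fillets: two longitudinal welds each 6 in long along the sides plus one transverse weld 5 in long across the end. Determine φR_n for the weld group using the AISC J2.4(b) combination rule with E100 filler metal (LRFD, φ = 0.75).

E100XX → F_EXX = 100 ksi.
t_e = 0.707 × 0.25 = 0.1767 in.
R_nwl = 0.6 × 100 × 0.1767 × 12 = 127.3 kip (longitudinal, 2 welds).
R_nwt = 0.6 × 100 × 0.1767 × 5 = 53.02 kip (transverse, base value).
(i) R_nwl + R_nwt = 180.3 kip; (ii) 0.85 R_nwl + 1.5 R_nwt = 187.7 kip.
R_n = max = 187.7 kip [governs: (ii)]; φR_n = 140.8 kip.

φR_n ≈ 141 kip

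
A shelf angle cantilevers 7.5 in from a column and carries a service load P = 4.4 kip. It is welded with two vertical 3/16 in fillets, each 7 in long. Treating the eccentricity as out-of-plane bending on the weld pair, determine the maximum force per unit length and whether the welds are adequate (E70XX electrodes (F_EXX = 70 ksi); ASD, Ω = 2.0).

f_max ≈ 2.04 kip/in; adequate

L_w = 2 × 7 = 14 in; section modulus (unit throat) S = 2 × L²/6 = 16.33 in².
Direct shear f_v = P/L_w = 4.4/14 = 0.3143 kip/in.
Moment M = P × e = 4.4 × 7.5 = 33 kip·in; bending f_b = M/S = 2.02 kip/in.
f_max = √(f_v² + f_b²) = √(0.3143² + 2.02²) = 2.045 kip/in.
r_n/Ω = (1/2.0) × 0.6 × 70 × (0.707 × 0.1875) = 2.784 kip/in → adequate.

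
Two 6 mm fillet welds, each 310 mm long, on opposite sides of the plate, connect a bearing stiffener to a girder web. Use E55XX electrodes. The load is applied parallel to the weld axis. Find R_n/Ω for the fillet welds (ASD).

R_n/Ω ≈ 434 kN

E55XX → F_EXX = 550 MPa.
Effective throat t_e = 0.707 × 6 = 4.242 mm.
Total length L = 620 mm; A_we = 4.242 × 620 = 2630 mm².
F_nw = 0.6 F_EXX = 0.6 × 550 = 330 MPa.
R_n = 330 × 2630 × 10⁻³ = 867.9 kN; R_n/Ω = 867.9/2.0 = 434 kN.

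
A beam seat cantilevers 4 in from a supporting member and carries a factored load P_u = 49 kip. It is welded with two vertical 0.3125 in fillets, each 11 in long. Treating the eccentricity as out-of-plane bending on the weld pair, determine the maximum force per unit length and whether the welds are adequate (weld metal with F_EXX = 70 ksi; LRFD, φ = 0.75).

L_w = 2 × 11 = 22 in; section modulus (unit throat) S = 2 × L²/6 = 40.33 in².
Direct shear f_v = P/L_w = 49/22 = 2.227 kip/in.
Moment M = P × e = 49 × 4 = 196 kip·in; bending f_b = M/S = 4.86 kip/in.
f_max = √(f_v² + f_b²) = √(2.227² + 4.86²) = 5.346 kip/in.
φr_n = 0.75 × 0.6 × 70 × (0.707 × 0.3125) = 6.96 kip/in → adequate.

f_max ≈ 5.35 kip/in; adequate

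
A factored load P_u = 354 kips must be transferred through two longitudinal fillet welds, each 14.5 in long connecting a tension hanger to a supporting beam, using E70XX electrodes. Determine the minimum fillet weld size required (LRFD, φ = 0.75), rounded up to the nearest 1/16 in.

w = 9/16 in

E70XX → F_EXX = 70 ksi.
Total weld length L = 29 in.
Required throat t_e = P_u / (φ × 0.6 F_EXX × L) = 354 / (0.75 × 0.6 × 70 × 29) = 0.3875 in.
Required leg w = t_e / 0.707 = 0.5481 in → use 9/16 in.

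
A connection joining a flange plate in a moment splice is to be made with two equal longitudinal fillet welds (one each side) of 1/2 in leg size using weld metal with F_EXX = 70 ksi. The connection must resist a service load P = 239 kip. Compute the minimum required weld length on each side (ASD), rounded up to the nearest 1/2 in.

L = 16.5 in on each side

Throat t_e = 0.707 × 0.5 = 0.3535 in.
r_n/Ω = (0.6 × 70 × 0.3535) / 2.0 = 7.423 kip/in.
L_req = P / (r_n/Ω) = 239 / 7.423 = 32.2 in total.
Per side: 32.2 / 2 = 16.1 in.
Round up → use L = 16.5 in on each side.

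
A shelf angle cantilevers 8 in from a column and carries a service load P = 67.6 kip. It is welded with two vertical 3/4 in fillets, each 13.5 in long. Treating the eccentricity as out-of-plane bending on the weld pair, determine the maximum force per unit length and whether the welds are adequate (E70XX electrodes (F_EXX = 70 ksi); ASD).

L_w = 2 × 13.5 = 27 in; section modulus (unit throat) S = 2 × L²/6 = 60.75 in².
Direct shear f_v = P/L_w = 67.6/27 = 2.504 kip/in.
Moment M = P × e = 67.6 × 8 = 540.8 kip·in; bending f_b = M/S = 8.902 kip/in.
f_max = √(f_v² + f_b²) = √(2.504² + 8.902²) = 9.247 kip/in.
r_n/Ω = (1/2.0) × 0.6 × 70 × (0.707 × 0.75) = 11.14 kip/in → adequate.

f_max ≈ 9.25 kip/in; adequate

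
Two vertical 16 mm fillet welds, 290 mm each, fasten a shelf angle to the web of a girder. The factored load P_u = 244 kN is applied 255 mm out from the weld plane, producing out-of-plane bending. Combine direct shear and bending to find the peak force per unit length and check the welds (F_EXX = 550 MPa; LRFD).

L_w = 2 × 290 = 580 mm; section modulus (unit throat) S = 2 × L²/6 = 28030 mm².
Direct shear f_v = P/L_w = 244×10³/580 = 420.7 N/mm.
Moment M = P × e = 244×10³ × 255 = 62220000 N·mm; bending f_b = M/S = 2220 N/mm.
f_max = √(f_v² + f_b²) = √(420.7² + 2220²) = 2259 N/mm.
φr_n = 0.75 × 0.6 × 550 × (0.707 × 16) = 2800 N/mm → adequate.

f_max ≈ 2260 N/mm; adequate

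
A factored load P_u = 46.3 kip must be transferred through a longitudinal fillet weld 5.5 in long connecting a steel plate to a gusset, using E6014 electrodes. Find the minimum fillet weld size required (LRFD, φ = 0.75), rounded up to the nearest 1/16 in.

w = 1/2 in

E60XX → F_EXX = 60 ksi.
Total weld length L = 5.5 in.
Required throat t_e = P_u / (φ × 0.6 F_EXX × L) = 46.3 / (0.75 × 0.6 × 60 × 5.5) = 0.3118 in.
Required leg w = t_e / 0.707 = 0.441 in → use 1/2 in.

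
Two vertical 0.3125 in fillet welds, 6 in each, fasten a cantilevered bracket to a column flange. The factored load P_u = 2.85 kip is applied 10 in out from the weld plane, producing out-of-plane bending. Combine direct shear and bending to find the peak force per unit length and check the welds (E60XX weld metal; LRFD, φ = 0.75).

E60XX → F_EXX = 60 ksi.
L_w = 2 × 6 = 12 in; section modulus (unit throat) S = 2 × L²/6 = 12 in².
Direct shear f_v = P/L_w = 2.85/12 = 0.2375 kip/in.
Moment M = P × e = 2.85 × 10 = 28.5 kip·in; bending f_b = M/S = 2.375 kip/in.
f_max = √(f_v² + f_b²) = √(0.2375² + 2.375²) = 2.387 kip/in.
φr_n = 0.75 × 0.6 × 60 × (0.707 × 0.3125) = 5.965 kip/in → adequate.

f_max ≈ 2.39 kip/in; adequate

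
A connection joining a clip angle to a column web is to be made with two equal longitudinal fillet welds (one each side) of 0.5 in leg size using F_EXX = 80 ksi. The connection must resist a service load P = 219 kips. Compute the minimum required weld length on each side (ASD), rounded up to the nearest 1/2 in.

Throat t_e = 0.707 × 0.5 = 0.3535 in.
r_n/Ω = (0.6 × 80 × 0.3535) / 2.0 = 8.484 kip/in.
L_req = P / (r_n/Ω) = 219 / 8.484 = 25.81 in total.
Per side: 25.81 / 2 = 12.91 in.
Round up → use L = 13 in on each side.

L = 13 in on each side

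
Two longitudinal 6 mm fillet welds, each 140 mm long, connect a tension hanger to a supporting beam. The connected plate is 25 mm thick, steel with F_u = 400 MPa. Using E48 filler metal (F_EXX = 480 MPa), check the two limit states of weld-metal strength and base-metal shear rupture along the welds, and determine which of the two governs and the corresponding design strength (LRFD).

t_e = 0.707 × 6 = 4.242 mm; L = 280 mm.
Weld metal: φR_n = 0.75 × 0.6 × 480 × 4.242 × 280 × 10⁻³ = 256.6 kN.
Base metal (shear rupture): φR_n = 0.75 × 0.6 × 400 × 25 × 280 × 10⁻³ = 1260 kN.
Governing: weld metal.

φR_n ≈ 257 kN (weld metal governs)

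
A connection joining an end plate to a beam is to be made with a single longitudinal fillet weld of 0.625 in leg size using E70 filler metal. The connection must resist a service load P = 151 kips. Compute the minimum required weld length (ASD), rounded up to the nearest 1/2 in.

E70XX → F_EXX = 70 ksi.
Throat t_e = 0.707 × 0.625 = 0.4419 in.
r_n/Ω = (0.6 × 70 × 0.4419) / 2.0 = 9.279 kip/in.
L_req = P / (r_n/Ω) = 151 / 9.279 = 16.27 in total.
Round up → use L = 16.5 in.

L = 16.5 in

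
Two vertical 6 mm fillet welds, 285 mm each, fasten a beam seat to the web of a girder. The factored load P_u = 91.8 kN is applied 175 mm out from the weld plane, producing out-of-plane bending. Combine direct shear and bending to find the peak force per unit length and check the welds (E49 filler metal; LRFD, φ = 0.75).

f_max ≈ 615 N/mm; adequate

E49XX → F_EXX = 490 MPa.
L_w = 2 × 285 = 570 mm; section modulus (unit throat) S = 2 × L²/6 = 27080 mm².
Direct shear f_v = P/L_w = 91.8×10³/570 = 161.1 N/mm.
Moment M = P × e = 91.8×10³ × 175 = 16065000 N·mm; bending f_b = M/S = 593.4 N/mm.
f_max = √(f_v² + f_b²) = √(161.1² + 593.4²) = 614.8 N/mm.
φr_n = 0.75 × 0.6 × 490 × (0.707 × 6) = 935.4 N/mm → adequate.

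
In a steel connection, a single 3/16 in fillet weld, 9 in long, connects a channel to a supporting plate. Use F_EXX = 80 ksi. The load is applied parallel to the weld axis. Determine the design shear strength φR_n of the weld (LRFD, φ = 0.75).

φR_n ≈ 43 kip

Effective throat t_e = 0.707 × 0.1875 = 0.1326 in.
Total length L = 9 in; A_we = 0.1326 × 9 = 1.193 in².
F_nw = 0.6 F_EXX = 0.6 × 80 = 48 ksi.
φR_n = 0.75 × 48 × 1.193 = 42.95 kip.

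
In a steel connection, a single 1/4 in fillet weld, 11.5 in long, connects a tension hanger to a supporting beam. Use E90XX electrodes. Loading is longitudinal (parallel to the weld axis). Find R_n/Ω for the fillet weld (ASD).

R_n/Ω ≈ 54.9 kip

E90XX → F_EXX = 90 ksi.
Effective throat t_e = 0.707 × 0.25 = 0.1767 in.
Total length L = 11.5 in; A_we = 0.1767 × 11.5 = 2.033 in².
F_nw = 0.6 F_EXX = 0.6 × 90 = 54 ksi.
R_n = 54 × 2.033 = 109.8 kip; R_n/Ω = 109.8/2.0 = 54.88 kip.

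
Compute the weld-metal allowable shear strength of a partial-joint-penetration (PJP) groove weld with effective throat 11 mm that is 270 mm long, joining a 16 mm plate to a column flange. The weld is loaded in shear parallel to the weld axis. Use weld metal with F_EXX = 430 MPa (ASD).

R_n/Ω ≈ 383 kN

Effective throat (given) t_e = 11 mm.
A_we = 11 × 270 = 2970 mm².
F_nw = 0.6 F_EXX = 258 MPa.
R_n/Ω = (258 × 2970) / 2.0 × 10⁻³ = 383.1 kN.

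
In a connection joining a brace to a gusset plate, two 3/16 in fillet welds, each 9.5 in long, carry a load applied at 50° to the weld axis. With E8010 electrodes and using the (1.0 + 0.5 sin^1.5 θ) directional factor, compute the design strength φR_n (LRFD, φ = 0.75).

φR_n ≈ 121 kips

E80XX → F_EXX = 80 ksi.
t_e = 0.707 × 0.1875 = 0.1326 in; A_we = 0.1326 × 19 = 2.519 in².
Directional factor: 1.0 + 0.5 sin^1.5(50°) = 1.335.
F_nw = 0.6 × 80 × 1.335 = 64.09 ksi.
φR_n = 0.75 × 64.09 × 2.519 = 121.1 kips.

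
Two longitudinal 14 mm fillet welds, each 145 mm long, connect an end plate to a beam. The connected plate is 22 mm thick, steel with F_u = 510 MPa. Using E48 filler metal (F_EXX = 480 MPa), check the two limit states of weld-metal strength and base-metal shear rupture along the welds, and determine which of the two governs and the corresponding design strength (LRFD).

φR_n ≈ 620 kN (weld metal governs)

t_e = 0.707 × 14 = 9.898 mm; L = 290 mm.
Weld metal: φR_n = 0.75 × 0.6 × 480 × 9.898 × 290 × 10⁻³ = 620 kN.
Base metal (shear rupture): φR_n = 0.75 × 0.6 × 510 × 22 × 290 × 10⁻³ = 1464 kN.
Governing: weld metal.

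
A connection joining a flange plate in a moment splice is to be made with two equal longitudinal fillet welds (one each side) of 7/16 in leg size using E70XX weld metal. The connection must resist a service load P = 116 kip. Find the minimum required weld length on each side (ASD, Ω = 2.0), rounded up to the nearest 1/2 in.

E70XX → F_EXX = 70 ksi.
Throat t_e = 0.707 × 0.4375 = 0.3093 in.
r_n/Ω = (0.6 × 70 × 0.3093) / 2.0 = 6.496 kip/in.
L_req = P / (r_n/Ω) = 116 / 6.496 = 17.86 in total.
Per side: 17.86 / 2 = 8.929 in.
Round up → use L = 9 in on each side.

L = 9 in on each side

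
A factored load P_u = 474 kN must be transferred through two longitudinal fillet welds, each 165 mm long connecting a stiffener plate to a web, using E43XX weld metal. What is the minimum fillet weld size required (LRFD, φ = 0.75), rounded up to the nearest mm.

E43XX → F_EXX = 430 MPa.
Total weld length L = 330 mm.
Required throat t_e = P_u / (φ × 0.6 F_EXX × L) = 474 / (0.75 × 0.6 × 430 × 330 × 10⁻³) = 7.423 mm.
Required leg w = t_e / 0.707 = 10.5 mm → use 11 mm.

w = 11 mm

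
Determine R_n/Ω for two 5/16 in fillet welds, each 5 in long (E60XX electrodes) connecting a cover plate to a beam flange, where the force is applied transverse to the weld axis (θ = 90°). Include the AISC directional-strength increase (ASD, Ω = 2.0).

E60XX → F_EXX = 60 ksi.
t_e = 0.707 × 0.3125 = 0.2209 in; A_we = 0.2209 × 10 = 2.209 in².
Directional factor: 1.0 + 0.5 sin^1.5(90°) = 1.5.
F_nw = 0.6 × 60 × 1.5 = 54 ksi.
R_n/Ω = (54 × 2.209) / 2.0 = 59.65 kips.

R_n/Ω ≈ 59.7 kips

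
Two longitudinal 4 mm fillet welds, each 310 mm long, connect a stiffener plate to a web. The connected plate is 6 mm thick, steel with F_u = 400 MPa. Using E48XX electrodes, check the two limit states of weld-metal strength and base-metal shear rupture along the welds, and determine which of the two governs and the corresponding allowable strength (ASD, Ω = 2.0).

E48XX → F_EXX = 480 MPa.
t_e = 0.707 × 4 = 2.828 mm; L = 620 mm.
Weld metal: R_n/Ω = (1/2.0) × 0.6 × 480 × 2.828 × 620 × 10⁻³ = 252.5 kN.
Base metal (shear rupture): R_n/Ω = (1/2.0) × 0.6 × 400 × 6 × 620 × 10⁻³ = 446.4 kN.
Governing: weld metal.

R_n/Ω ≈ 252 kN (weld metal governs)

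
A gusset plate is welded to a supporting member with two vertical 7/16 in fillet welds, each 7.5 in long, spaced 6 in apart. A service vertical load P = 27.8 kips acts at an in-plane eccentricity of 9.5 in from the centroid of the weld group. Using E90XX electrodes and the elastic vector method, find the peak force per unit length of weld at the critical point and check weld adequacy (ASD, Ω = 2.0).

f_max ≈ 7.48 kip/in; adequate

E90XX → F_EXX = 90 ksi.
Total weld length L_w = 15 in. Treat welds as unit-width lines.
Polar moment about centroid: J = 2[d³/12 + d(b/2)²] = 2[7.5³/12 + 7.5×3²] = 205.3 in³.
Direct shear f_v = P/L_w = 27.8 / 15 = 1.853 kip/in (vertical).
Torsion M = P·e = 27.8 × 9.5 = 264.1 kip·in.
Critical point at (x, y) = (3, 3.75) from centroid. f_tx = M·y/J = 4.824 kip/in; f_ty = M·x/J = 3.859 kip/in.
Resultant f_max = √[f_tx² + (f_v + f_ty)²] = √[4.824² + (1.853 + 3.859)²] = 7.477 kip/in.
Capacity per unit length: r_n/Ω = (1/2.0) × 0.6 × 90 × (0.707 × 0.4375) = 8.351 kip/in.
7.477 ≤ 8.351 → adequate.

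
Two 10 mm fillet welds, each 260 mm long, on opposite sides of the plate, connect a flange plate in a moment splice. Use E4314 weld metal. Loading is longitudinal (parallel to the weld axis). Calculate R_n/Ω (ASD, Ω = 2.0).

E43XX → F_EXX = 430 MPa.
Effective throat t_e = 0.707 × 10 = 7.07 mm.
Total length L = 520 mm; A_we = 7.07 × 520 = 3676 mm².
F_nw = 0.6 F_EXX = 0.6 × 430 = 258 MPa.
R_n = 258 × 3676 × 10⁻³ = 948.5 kN; R_n/Ω = 948.5/2.0 = 474.3 kN.

R_n/Ω ≈ 474 kN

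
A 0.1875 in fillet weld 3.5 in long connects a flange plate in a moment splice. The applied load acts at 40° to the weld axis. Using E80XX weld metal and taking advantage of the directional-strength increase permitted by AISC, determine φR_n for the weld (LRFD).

E80XX → F_EXX = 80 ksi.
t_e = 0.707 × 0.1875 = 0.1326 in; A_we = 0.1326 × 3.5 = 0.464 in².
Directional factor: 1.0 + 0.5 sin^1.5(40°) = 1.258.
F_nw = 0.6 × 80 × 1.258 = 60.37 ksi.
φR_n = 0.75 × 60.37 × 0.464 = 21.01 kip.

φR_n ≈ 21 kip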